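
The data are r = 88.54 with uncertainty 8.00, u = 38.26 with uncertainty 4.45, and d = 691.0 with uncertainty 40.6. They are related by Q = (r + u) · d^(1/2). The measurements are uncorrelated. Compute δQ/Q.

Let w = r + u = 126.8. δw = √(δr² + δu²) = √(64.0 + 19.8) = 9.15, so δw/w = 0.0722.
Q is then a monomial in w, d:
δQ/Q = √((δw/w)² + (½·δd/d)²) = √(0.00521 + 0.000863) = 0.0779

0.0779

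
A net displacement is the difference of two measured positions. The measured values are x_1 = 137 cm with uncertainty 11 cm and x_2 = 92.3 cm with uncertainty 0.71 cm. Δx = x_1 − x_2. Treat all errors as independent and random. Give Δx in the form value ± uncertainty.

44.7 ± 11.0 cm

Sums and differences: (δΔx)² = Σ (cᵢ δxᵢ)².
  (δx_1)² = 121;  (δx_2)² = 0.504
δΔx = √(122) = 11.0 cm
Δx = 44.7 cm.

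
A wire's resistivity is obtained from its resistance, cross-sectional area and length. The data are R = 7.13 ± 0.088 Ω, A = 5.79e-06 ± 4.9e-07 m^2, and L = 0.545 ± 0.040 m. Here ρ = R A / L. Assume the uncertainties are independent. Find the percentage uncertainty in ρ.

Products/powers → add relative errors in quadrature, weighted by exponent:
  (1·δR/R)² = (1×0.0123)² = 0.000152;  (1·δA/A)² = (1×0.0846)² = 0.00716;  (-1·δL/L)² = (-1×0.0734)² = 0.00539
δρ/ρ = √(0.0127) = 0.113

11.3%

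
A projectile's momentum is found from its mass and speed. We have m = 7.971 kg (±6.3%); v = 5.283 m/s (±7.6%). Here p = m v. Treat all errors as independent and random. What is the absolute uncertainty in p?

4.16 kg·m/s

p is a product of powers, so relative uncertainties combine in quadrature:
  (1·δm/m)² = (1×0.0630)² = 0.00397;  (1·δv/v)² = (1×0.0760)² = 0.00578
δp/p = √(0.00975) = 0.0987
p = 42.11 kg·m/s, so δp = 0.0987 × 42.11 = 4.16 kg·m/s.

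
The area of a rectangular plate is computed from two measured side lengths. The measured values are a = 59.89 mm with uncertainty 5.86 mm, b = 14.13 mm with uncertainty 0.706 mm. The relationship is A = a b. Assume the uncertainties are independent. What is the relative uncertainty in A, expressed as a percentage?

Each factor contributes (exponent × relative error)² to (δA/A)²:
  (1·δa/a)² = (1×0.0978)² = 0.00957;  (1·δb/b)² = (1×0.0500)² = 0.00250
δA/A = √(0.0121) = 0.110

11.0%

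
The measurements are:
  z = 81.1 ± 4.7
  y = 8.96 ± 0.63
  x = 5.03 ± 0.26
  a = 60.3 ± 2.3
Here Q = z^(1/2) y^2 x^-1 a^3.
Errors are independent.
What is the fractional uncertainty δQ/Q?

Relative error in a monomial: (δQ/Q)² = Σ (nᵢ · δxᵢ/xᵢ)².
  (½·δz/z)² = (0.5×0.0580)² = 0.000840;  (2·δy/y)² = (2×0.0703)² = 0.0198;  (-1·δx/x)² = (-1×0.0517)² = 0.00267;  (3·δa/a)² = (3×0.0381)² = 0.0131
δQ/Q = √(0.0364) = 0.191

0.191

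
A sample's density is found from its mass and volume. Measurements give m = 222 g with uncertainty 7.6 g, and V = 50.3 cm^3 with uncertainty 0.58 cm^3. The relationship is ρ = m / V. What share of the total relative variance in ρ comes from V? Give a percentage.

(δρ/ρ)² = (1·δm/m)² + (-1·δV/V)²
  m term: (1×0.0342)² = 0.00117
  V term: (-1×0.0115)² = 0.000133
Total = 0.00130. Share from V = 0.000133/0.00130 = 0.102.

10.2%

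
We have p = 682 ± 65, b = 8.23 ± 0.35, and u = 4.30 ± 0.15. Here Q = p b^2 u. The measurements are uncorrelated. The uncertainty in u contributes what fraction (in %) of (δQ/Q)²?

6.94%

(δQ/Q)² = (1·δp/p)² + (2·δb/b)² + (1·δu/u)²
  p term: (1×0.0953)² = 0.00908
  b term: (2×0.0425)² = 0.00723
  u term: (1×0.0349)² = 0.00122
Total = 0.0175. Share from u = 0.00122/0.0175 = 0.0694.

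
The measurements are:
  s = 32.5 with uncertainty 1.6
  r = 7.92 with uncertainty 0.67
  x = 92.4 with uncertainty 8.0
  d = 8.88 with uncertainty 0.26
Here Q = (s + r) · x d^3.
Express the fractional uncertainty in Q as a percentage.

Let u = s + r = 40.4. δu = √(δs² + δr²) = √(2.56 + 0.449) = 1.73, so δu/u = 0.0429.
Q is then a monomial in u, x, d:
δQ/Q = √((δu/u)² + (1·δx/x)² + (3·δd/d)²) = √(0.00184 + 0.00750 + 0.00772) = 0.131

13.1%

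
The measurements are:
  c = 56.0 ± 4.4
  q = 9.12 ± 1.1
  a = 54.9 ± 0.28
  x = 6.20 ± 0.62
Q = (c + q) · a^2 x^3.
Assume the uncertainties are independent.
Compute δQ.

1.44e+07

Let u = c + q = 65.1. δu = √(δc² + δq²) = √(19.4 + 1.21) = 4.54, so δu/u = 0.0696.
Q is then a monomial in u, a, x:
δQ/Q = √((δu/u)² + (2·δa/a)² + (3·δx/x)²) = √(0.00485 + 0.000104 + 0.0900) = 0.308
Q = 4.68e+07, so δQ = 0.308 × 4.68e+07 = 1.44e+07.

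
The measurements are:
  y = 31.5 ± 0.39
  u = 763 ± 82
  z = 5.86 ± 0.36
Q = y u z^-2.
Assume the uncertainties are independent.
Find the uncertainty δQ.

Relative error in a monomial: (δQ/Q)² = Σ (nᵢ · δxᵢ/xᵢ)².
  (1·δy/y)² = (1×0.0124)² = 0.000153;  (1·δu/u)² = (1×0.107)² = 0.0115;  (-2·δz/z)² = (-2×0.0614)² = 0.0151
δQ/Q = √(0.0268) = 0.164
Q = 700, so δQ = 0.164 × 700 = 115.

115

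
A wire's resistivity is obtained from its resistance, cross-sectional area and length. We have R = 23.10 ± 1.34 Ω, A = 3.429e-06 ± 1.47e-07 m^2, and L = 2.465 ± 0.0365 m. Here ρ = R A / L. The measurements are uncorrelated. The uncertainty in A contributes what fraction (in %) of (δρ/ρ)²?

(δρ/ρ)² = (1·δR/R)² + (1·δA/A)² + (-1·δL/L)²
  R term: (1×0.0580)² = 0.00337
  A term: (1×0.0429)² = 0.00184
  L term: (-1×0.0148)² = 0.000219
Total = 0.00542. Share from A = 0.00184/0.00542 = 0.339.

33.9%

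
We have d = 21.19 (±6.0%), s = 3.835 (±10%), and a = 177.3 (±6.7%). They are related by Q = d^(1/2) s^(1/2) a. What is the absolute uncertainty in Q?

Q is a product of powers, so relative uncertainties combine in quadrature:
  (½·δd/d)² = (0.5×0.0600)² = 0.000900;  (½·δs/s)² = (0.5×0.100)² = 0.00250;  (1·δa/a)² = (1×0.0670)² = 0.00449
δQ/Q = √(0.00789) = 0.0888
Q = 1598, so δQ = 0.0888 × 1598 = 142.

142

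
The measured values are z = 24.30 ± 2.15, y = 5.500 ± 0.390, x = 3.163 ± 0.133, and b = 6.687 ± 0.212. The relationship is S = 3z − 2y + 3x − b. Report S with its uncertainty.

S is a linear combination, so absolute uncertainties add in quadrature:
  (3·δz)² = 41.6;  (2·δy)² = 0.608;  (3·δx)² = 0.159;  (δb)² = 0.0449
δS = √(42.4) = 6.51
S = 64.70.

64.70 ± 6.51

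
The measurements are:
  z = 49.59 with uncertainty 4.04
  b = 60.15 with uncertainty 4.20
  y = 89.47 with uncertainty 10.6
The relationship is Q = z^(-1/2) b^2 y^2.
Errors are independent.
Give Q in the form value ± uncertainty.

Each factor contributes (exponent × relative error)² to (δQ/Q)²:
  (−½·δz/z)² = (-0.5×0.0815)² = 0.00166;  (2·δb/b)² = (2×0.0698)² = 0.0195;  (2·δy/y)² = (2×0.118)² = 0.0561
δQ/Q = √(0.0773) = 0.278
Q = 4.113e+06, so δQ = 0.278 × 4.113e+06 = 1.14e+06.

(4.113 ± 1.14) × 10^6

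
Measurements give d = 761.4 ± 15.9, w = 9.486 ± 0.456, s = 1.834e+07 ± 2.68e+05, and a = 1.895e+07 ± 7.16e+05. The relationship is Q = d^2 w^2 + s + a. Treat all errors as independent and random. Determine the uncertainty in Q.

Let p = d^2·w^2 = 5.217e+07. δp/p = √((2·δd/d)² + (2·δw/w)²) = √(0.00174 + 0.00924) = 0.105, so δp = 5.47e+06.
Q = p + s + a: δQ = √(δp² + δs² + δa²) = √(2.99e+13 + 7.18e+10 + 5.13e+11) = 5.52e+06

5.52e+06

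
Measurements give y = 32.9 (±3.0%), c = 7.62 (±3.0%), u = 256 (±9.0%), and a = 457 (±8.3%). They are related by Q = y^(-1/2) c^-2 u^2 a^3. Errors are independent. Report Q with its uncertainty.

Q is a product of powers, so relative uncertainties combine in quadrature:
  (−½·δy/y)² = (-0.5×0.0300)² = 0.000225;  (-2·δc/c)² = (-2×0.0300)² = 0.00360;  (2·δu/u)² = (2×0.0900)² = 0.0324;  (3·δa/a)² = (3×0.0830)² = 0.0620
δQ/Q = √(0.0982) = 0.313
Q = 1.88e+10, so δQ = 0.313 × 1.88e+10 = 5.89e+09.

(1.88 ± 0.589) × 10^10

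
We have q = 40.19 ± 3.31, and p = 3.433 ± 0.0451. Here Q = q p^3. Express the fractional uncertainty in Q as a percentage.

9.13%

Q is a product of powers, so relative uncertainties combine in quadrature:
  (1·δq/q)² = (1×0.0824)² = 0.00678;  (3·δp/p)² = (3×0.0131)² = 0.00155
δQ/Q = √(0.00834) = 0.0913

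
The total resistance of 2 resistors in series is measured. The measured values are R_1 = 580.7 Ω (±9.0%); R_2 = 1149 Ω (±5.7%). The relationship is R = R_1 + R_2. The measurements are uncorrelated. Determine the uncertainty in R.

Sums and differences: (δR)² = Σ (cᵢ δxᵢ)².
  (δR_1)² = 2730;  (δR_2)² = 4290
δR = √(7020) = 83.8 Ω

83.8 Ω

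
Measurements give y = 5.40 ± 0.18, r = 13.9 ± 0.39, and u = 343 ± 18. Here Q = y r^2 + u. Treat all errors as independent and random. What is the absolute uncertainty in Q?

70.4

Let p = y·r^2 = 1040. δp/p = √((1·δy/y)² + (2·δr/r)²) = √(0.00111 + 0.00315) = 0.0653, so δp = 68.1.
Q = p + u: δQ = √(δp² + δu²) = √(4640 + 324) = 70.4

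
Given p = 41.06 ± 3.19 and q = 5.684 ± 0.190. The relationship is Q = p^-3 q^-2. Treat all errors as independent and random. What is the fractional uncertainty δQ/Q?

Products/powers → add relative errors in quadrature, weighted by exponent:
  (-3·δp/p)² = (-3×0.0777)² = 0.0543;  (-2·δq/q)² = (-2×0.0334)² = 0.00447
δQ/Q = √(0.0588) = 0.242

0.242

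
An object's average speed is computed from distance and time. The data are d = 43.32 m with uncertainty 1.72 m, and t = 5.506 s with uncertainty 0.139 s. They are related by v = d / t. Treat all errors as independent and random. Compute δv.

0.370 m/s

Relative error in a monomial: (δv/v)² = Σ (nᵢ · δxᵢ/xᵢ)².
  (1·δd/d)² = (1×0.0397)² = 0.00158;  (-1·δt/t)² = (-1×0.0252)² = 0.000637
δv/v = √(0.00221) = 0.0471
v = 7.868 m/s, so δv = 0.0471 × 7.868 = 0.370 m/s.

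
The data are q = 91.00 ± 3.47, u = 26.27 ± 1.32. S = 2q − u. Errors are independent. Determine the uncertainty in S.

7.06

Each term contributes (cᵢ δxᵢ)² to (δS)²:
  (2·δq)² = 48.2;  (δu)² = 1.74
δS = √(49.9) = 7.06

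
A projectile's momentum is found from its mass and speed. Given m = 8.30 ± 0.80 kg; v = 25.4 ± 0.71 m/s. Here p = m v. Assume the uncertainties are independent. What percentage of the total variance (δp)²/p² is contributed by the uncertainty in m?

(δp/p)² = (1·δm/m)² + (1·δv/v)²
  m term: (1×0.0964)² = 0.00929
  v term: (1×0.0280)² = 0.000781
Total = 0.0101. Share from m = 0.00929/0.0101 = 0.922.

92.2%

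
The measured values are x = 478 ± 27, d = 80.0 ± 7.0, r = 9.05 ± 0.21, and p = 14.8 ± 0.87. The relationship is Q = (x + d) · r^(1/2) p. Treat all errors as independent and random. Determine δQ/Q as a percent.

7.80%

Let u = x + d = 558. δu = √(δx² + δd²) = √(729 + 49.0) = 27.9, so δu/u = 0.0500.
Q is then a monomial in u, r, p:
δQ/Q = √((δu/u)² + (½·δr/r)² + (1·δp/p)²) = √(0.00250 + 0.000135 + 0.00346) = 0.0780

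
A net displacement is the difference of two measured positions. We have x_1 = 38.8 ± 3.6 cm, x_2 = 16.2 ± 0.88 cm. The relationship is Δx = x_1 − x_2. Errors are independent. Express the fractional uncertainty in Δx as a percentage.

Each term contributes (cᵢ δxᵢ)² to (δΔx)²:
  (δx_1)² = 13.0;  (δx_2)² = 0.774
δΔx = √(13.7) = 3.71 cm
Δx = 22.6 cm, so δΔx/Δx = 3.71/22.6 = 0.164.

16.4%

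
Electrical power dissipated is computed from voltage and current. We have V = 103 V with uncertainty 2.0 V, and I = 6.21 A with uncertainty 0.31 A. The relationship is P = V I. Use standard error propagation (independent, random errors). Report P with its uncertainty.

640 ± 34.3 W

Relative error in a monomial: (δP/P)² = Σ (nᵢ · δxᵢ/xᵢ)².
  (1·δV/V)² = (1×0.0194)² = 0.000377;  (1·δI/I)² = (1×0.0499)² = 0.00249
δP/P = √(0.00287) = 0.0536
P = 640 W, so δP = 0.0536 × 640 = 34.3 W.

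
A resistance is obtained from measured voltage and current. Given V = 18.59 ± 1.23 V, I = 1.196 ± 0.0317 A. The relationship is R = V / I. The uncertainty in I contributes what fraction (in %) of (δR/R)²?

13.8%

(δR/R)² = (1·δV/V)² + (-1·δI/I)²
  V term: (1×0.0662)² = 0.00438
  I term: (-1×0.0265)² = 0.000703
Total = 0.00508. Share from I = 0.000703/0.00508 = 0.138.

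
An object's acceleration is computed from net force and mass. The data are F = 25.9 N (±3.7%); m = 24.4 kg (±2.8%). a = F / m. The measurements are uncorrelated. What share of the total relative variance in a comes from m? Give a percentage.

36.4%

(δa/a)² = (1·δF/F)² + (-1·δm/m)²
  F term: (1×0.0370)² = 0.00137
  m term: (-1×0.0280)² = 0.000784
Total = 0.00215. Share from m = 0.000784/0.00215 = 0.364.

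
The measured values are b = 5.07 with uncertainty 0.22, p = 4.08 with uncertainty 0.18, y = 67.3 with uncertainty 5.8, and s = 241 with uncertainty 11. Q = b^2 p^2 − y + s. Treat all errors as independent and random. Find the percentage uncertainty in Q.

9.04%

Let w = b^2·p^2 = 428. δw/w = √((2·δb/b)² + (2·δp/p)²) = √(0.00753 + 0.00779) = 0.124, so δw = 53.0.
Q = w − y + s: δQ = √(δw² + δy² + δs²) = √(2800 + 33.6 + 121) = 54.4
Q = 602, so δQ/Q = 54.4/602 = 0.0904.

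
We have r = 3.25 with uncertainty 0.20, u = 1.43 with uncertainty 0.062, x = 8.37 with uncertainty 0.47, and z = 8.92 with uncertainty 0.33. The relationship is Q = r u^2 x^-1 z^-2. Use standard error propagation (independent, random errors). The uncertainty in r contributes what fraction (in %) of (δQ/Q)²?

(δQ/Q)² = (1·δr/r)² + (2·δu/u)² + (-1·δx/x)² + (-2·δz/z)²
  r term: (1×0.0615)² = 0.00379
  u term: (2×0.0434)² = 0.00752
  x term: (-1×0.0562)² = 0.00315
  z term: (-2×0.0370)² = 0.00547
Total = 0.0199. Share from r = 0.00379/0.0199 = 0.190.

19.0%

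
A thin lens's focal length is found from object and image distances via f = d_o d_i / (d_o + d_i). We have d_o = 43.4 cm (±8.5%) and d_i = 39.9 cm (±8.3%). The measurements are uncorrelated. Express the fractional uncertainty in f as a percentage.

∂f/∂d_o = (d_i/(d_o+d_i))² = 0.229;  ∂f/∂d_i = (d_o/(d_o+d_i))² = 0.271
δf = √((∂f/∂d_o · δd_o)² + (∂f/∂d_i · δd_i)²) = √(0.716 + 0.808) = 1.23 cm
f = 20.8 cm, so δf/f = 1.23/20.8 = 0.0594.

5.94%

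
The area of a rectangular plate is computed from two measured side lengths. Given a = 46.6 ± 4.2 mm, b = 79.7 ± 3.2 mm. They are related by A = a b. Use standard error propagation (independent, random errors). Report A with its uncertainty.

3710 ± 366 mm^2

Since A is a product/quotient, work with relative uncertainties:
  (1·δa/a)² = (1×0.0901)² = 0.00812;  (1·δb/b)² = (1×0.0402)² = 0.00161
δA/A = √(0.00974) = 0.0987
A = 3710 mm^2, so δA = 0.0987 × 3710 = 366 mm^2.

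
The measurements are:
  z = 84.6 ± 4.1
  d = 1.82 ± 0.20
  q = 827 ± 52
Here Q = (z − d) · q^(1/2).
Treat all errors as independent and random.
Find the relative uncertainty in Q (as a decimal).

0.0587

Let u = z − d = 82.8. δu = √(δz² + δd²) = √(16.8 + 0.0400) = 4.10, so δu/u = 0.0496.
Q is then a monomial in u, q:
δQ/Q = √((δu/u)² + (½·δq/q)²) = √(0.00246 + 0.000988) = 0.0587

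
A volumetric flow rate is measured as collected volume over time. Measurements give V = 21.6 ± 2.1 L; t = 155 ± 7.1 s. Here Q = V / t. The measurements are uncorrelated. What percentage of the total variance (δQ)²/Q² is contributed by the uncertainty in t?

18.2%

(δQ/Q)² = (1·δV/V)² + (-1·δt/t)²
  V term: (1×0.0972)² = 0.00945
  t term: (-1×0.0458)² = 0.00210
Total = 0.0116. Share from t = 0.00210/0.0116 = 0.182.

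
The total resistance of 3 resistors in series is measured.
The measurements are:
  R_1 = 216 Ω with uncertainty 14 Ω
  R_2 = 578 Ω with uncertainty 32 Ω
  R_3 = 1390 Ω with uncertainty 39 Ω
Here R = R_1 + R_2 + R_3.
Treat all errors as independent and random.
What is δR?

For a sum/difference, combine absolute errors in quadrature:
  (δR_1)² = 196;  (δR_2)² = 1020;  (δR_3)² = 1520
δR = √(2740) = 52.4 Ω

52.4 Ω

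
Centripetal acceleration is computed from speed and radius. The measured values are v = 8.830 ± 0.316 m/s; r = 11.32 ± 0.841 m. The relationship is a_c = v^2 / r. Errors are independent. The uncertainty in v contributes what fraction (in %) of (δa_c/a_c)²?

(δa_c/a_c)² = (2·δv/v)² + (-1·δr/r)²
  v term: (2×0.0358)² = 0.00512
  r term: (-1×0.0743)² = 0.00552
Total = 0.0106. Share from v = 0.00512/0.0106 = 0.481.

48.1%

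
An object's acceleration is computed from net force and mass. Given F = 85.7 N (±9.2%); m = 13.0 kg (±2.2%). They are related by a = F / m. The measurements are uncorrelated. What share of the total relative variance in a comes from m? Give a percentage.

5.41%

(δa/a)² = (1·δF/F)² + (-1·δm/m)²
  F term: (1×0.0920)² = 0.00846
  m term: (-1×0.0220)² = 0.000484
Total = 0.00895. Share from m = 0.000484/0.00895 = 0.0541.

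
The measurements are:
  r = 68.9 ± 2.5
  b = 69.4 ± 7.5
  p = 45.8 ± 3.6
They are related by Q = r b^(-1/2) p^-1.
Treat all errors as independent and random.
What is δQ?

Q is a product of powers, so relative uncertainties combine in quadrature:
  (1·δr/r)² = (1×0.0363)² = 0.00132;  (−½·δb/b)² = (-0.5×0.108)² = 0.00292;  (-1·δp/p)² = (-1×0.0786)² = 0.00618
δQ/Q = √(0.0104) = 0.102
Q = 0.181, so δQ = 0.102 × 0.181 = 0.0184.

0.0184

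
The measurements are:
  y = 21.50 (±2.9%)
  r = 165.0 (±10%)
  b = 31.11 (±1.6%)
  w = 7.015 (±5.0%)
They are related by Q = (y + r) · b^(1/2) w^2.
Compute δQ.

6850

Let u = y + r = 186.5. δu = √(δy² + δr²) = √(0.389 + 272) = 16.5, so δu/u = 0.0885.
Q is then a monomial in u, b, w:
δQ/Q = √((δu/u)² + (½·δb/b)² + (2·δw/w)²) = √(0.00784 + 6.4e-05 + 0.0100) = 0.134
Q = 51190, so δQ = 0.134 × 51190 = 6850.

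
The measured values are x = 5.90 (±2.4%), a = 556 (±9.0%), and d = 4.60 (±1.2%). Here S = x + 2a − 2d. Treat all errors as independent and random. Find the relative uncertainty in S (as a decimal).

Absolute uncertainties add in quadrature for a linear combination:
  (δx)² = 0.0201;  (2·δa)² = 10000;  (2·δd)² = 0.0122
δS = √(10000) = 100
S = 1110, so δS/S = 100/1110 = 0.0903.

0.0903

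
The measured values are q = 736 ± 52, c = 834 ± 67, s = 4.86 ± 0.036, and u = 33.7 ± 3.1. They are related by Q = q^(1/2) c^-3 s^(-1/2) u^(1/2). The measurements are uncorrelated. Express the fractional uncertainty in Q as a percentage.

24.8%

Q is a product of powers, so relative uncertainties combine in quadrature:
  (½·δq/q)² = (0.5×0.0707)² = 0.00125;  (-3·δc/c)² = (-3×0.0803)² = 0.0581;  (−½·δs/s)² = (-0.5×0.00741)² = 1.37e-05;  (½·δu/u)² = (0.5×0.0920)² = 0.00212
δQ/Q = √(0.0615) = 0.248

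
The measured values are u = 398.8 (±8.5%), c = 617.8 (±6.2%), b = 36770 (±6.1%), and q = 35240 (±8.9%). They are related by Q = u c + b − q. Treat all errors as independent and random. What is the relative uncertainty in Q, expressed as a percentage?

Let p = u·c = 246400. δp/p = √((1·δu/u)² + (1·δc/c)²) = √(0.00723 + 0.00384) = 0.105, so δp = 25900.
Q = p + b − q: δQ = √(δp² + δb² + δq²) = √(6.72e+08 + 5.03e+06 + 9.84e+06) = 26200
Q = 247900, so δQ/Q = 26200/247900 = 0.106.

10.6%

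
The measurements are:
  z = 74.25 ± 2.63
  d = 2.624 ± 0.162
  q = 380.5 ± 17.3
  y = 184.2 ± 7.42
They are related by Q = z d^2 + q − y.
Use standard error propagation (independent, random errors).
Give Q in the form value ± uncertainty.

707.5 ± 68.3

Let p = z·d^2 = 511.2. δp/p = √((1·δz/z)² + (2·δd/d)²) = √(0.00125 + 0.0152) = 0.128, so δp = 65.7.
Q = p + q − y: δQ = √(δp² + δq² + δy²) = √(4310 + 299 + 55.1) = 68.3
Q = 707.5.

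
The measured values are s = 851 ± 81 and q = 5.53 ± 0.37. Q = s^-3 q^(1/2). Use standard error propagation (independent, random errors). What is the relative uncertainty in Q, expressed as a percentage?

Products/powers → add relative errors in quadrature, weighted by exponent:
  (-3·δs/s)² = (-3×0.0952)² = 0.0815;  (½·δq/q)² = (0.5×0.0669)² = 0.00112
δQ/Q = √(0.0827) = 0.287

28.7%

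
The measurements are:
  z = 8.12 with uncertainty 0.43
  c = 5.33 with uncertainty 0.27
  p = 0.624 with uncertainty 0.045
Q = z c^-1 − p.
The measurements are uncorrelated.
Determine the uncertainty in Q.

Let w = z·c^-1 = 1.52. δw/w = √((1·δz/z)² + (-1·δc/c)²) = √(0.00280 + 0.00257) = 0.0733, so δw = 0.112.
Q = w − p: δQ = √(δw² + δp²) = √(0.0125 + 0.00202) = 0.120

0.120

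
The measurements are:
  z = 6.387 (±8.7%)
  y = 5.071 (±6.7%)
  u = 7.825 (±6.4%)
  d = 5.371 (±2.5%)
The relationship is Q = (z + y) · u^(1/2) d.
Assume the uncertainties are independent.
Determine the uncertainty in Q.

Let w = z + y = 11.46. δw = √(δz² + δy²) = √(0.309 + 0.115) = 0.651, so δw/w = 0.0568.
Q is then a monomial in w, u, d:
δQ/Q = √((δw/w)² + (½·δu/u)² + (1·δd/d)²) = √(0.00323 + 0.00102 + 0.000625) = 0.0699
Q = 172.1, so δQ = 0.0699 × 172.1 = 12.0.

12.0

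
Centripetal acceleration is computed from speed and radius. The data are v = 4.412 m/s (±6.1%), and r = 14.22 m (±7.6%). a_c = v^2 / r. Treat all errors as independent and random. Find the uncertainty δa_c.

0.197 m/s^2

Relative error in a monomial: (δa_c/a_c)² = Σ (nᵢ · δxᵢ/xᵢ)².
  (2·δv/v)² = (2×0.0610)² = 0.0149;  (-1·δr/r)² = (-1×0.0760)² = 0.00578
δa_c/a_c = √(0.0207) = 0.144
a_c = 1.369 m/s^2, so δa_c = 0.144 × 1.369 = 0.197 m/s^2.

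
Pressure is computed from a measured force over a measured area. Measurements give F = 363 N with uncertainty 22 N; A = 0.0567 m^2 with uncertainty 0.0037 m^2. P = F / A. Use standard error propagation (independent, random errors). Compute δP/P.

Each factor contributes (exponent × relative error)² to (δP/P)²:
  (1·δF/F)² = (1×0.0606)² = 0.00367;  (-1·δA/A)² = (-1×0.0653)² = 0.00426
δP/P = √(0.00793) = 0.0891

0.0891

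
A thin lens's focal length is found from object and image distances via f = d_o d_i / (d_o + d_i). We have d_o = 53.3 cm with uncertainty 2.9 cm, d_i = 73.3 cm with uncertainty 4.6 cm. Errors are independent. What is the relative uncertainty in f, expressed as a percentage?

∂f/∂d_o = (d_i/(d_o+d_i))² = 0.335;  ∂f/∂d_i = (d_o/(d_o+d_i))² = 0.177
δf = √((∂f/∂d_o · δd_o)² + (∂f/∂d_i · δd_i)²) = √(0.945 + 0.665) = 1.27 cm
f = 30.9 cm, so δf/f = 1.27/30.9 = 0.0411.

4.11%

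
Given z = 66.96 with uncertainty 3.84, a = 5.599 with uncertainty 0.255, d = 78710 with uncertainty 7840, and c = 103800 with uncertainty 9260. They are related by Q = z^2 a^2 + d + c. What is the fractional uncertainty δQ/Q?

0.0740

Let p = z^2·a^2 = 140600. δp/p = √((2·δz/z)² + (2·δa/a)²) = √(0.0132 + 0.00830) = 0.146, so δp = 20600.
Q = p + d + c: δQ = √(δp² + δd² + δc²) = √(4.24e+08 + 6.15e+07 + 8.57e+07) = 23900
Q = 323100, so δQ/Q = 23900/323100 = 0.0740.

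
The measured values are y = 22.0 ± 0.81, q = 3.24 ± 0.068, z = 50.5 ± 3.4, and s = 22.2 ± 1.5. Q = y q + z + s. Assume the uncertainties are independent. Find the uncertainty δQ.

Let p = y·q = 71.3. δp/p = √((1·δy/y)² + (1·δq/q)²) = √(0.00136 + 0.000440) = 0.0424, so δp = 3.02.
Q = p + z + s: δQ = √(δp² + δz² + δs²) = √(9.13 + 11.6 + 2.25) = 4.79

4.79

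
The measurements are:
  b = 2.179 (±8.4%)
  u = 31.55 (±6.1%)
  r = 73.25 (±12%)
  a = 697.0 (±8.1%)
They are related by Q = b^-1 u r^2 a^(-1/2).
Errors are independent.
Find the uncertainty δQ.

Since Q is a product/quotient, work with relative uncertainties:
  (-1·δb/b)² = (-1×0.0840)² = 0.00706;  (1·δu/u)² = (1×0.0610)² = 0.00372;  (2·δr/r)² = (2×0.120)² = 0.0576;  (−½·δa/a)² = (-0.5×0.0810)² = 0.00164
δQ/Q = √(0.0700) = 0.265
Q = 2943, so δQ = 0.265 × 2943 = 779.

779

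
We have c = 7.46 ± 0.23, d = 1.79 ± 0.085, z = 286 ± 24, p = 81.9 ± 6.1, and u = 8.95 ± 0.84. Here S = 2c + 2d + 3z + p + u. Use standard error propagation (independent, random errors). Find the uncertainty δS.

Absolute uncertainties add in quadrature for a linear combination:
  (2·δc)² = 0.212;  (2·δd)² = 0.0289;  (3·δz)² = 5180;  (δp)² = 37.2;  (δu)² = 0.706
δS = √(5220) = 72.3

72.3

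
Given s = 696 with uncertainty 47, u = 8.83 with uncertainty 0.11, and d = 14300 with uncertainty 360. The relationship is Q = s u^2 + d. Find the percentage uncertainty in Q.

5.72%

Let p = s·u^2 = 54300. δp/p = √((1·δs/s)² + (2·δu/u)²) = √(0.00456 + 0.000621) = 0.0720, so δp = 3910.
Q = p + d: δQ = √(δp² + δd²) = √(1.53e+07 + 1.3e+05) = 3920
Q = 68600, so δQ/Q = 3920/68600 = 0.0572.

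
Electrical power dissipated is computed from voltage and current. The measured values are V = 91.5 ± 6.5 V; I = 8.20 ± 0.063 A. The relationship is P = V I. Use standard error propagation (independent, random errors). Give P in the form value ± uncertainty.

Since P is a product/quotient, work with relative uncertainties:
  (1·δV/V)² = (1×0.0710)² = 0.00505;  (1·δI/I)² = (1×0.00768)² = 5.9e-05
δP/P = √(0.00511) = 0.0715
P = 750 W, so δP = 0.0715 × 750 = 53.6 W.

750 ± 53.6 W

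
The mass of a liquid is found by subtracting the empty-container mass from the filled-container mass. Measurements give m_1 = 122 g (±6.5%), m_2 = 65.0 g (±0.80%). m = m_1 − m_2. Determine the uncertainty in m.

Each term contributes (cᵢ δxᵢ)² to (δm)²:
  (δm_1)² = 62.9;  (δm_2)² = 0.270
δm = √(63.2) = 7.95 g

7.95 g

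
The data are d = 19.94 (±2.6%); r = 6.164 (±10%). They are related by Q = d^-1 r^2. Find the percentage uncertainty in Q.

20.2%

Each factor contributes (exponent × relative error)² to (δQ/Q)²:
  (-1·δd/d)² = (-1×0.0260)² = 0.000676;  (2·δr/r)² = (2×0.100)² = 0.0400
δQ/Q = √(0.0407) = 0.202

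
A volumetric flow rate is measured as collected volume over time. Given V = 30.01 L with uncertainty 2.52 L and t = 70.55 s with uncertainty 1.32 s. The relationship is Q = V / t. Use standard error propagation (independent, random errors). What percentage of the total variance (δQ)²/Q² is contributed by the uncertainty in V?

(δQ/Q)² = (1·δV/V)² + (-1·δt/t)²
  V term: (1×0.0840)² = 0.00705
  t term: (-1×0.0187)² = 0.000350
Total = 0.00740. Share from V = 0.00705/0.00740 = 0.953.

95.3%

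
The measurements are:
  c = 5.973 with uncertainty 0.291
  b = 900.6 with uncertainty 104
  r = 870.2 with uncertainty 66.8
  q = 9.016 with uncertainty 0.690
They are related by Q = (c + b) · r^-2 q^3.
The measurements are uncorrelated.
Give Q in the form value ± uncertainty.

Let u = c + b = 906.6. δu = √(δc² + δb²) = √(0.0847 + 10800) = 104, so δu/u = 0.115.
Q is then a monomial in u, r, q:
δQ/Q = √((δu/u)² + (-2·δr/r)² + (3·δq/q)²) = √(0.0132 + 0.0236 + 0.0527) = 0.299
Q = 0.8774, so δQ = 0.299 × 0.8774 = 0.262.

0.8774 ± 0.262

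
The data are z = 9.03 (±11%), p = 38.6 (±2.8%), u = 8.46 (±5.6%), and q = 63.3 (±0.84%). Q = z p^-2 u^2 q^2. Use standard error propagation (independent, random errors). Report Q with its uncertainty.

1740 ± 291

For a monomial Q ∝ z, p^-2, u^2, q^2, fractional errors add in quadrature:
  (1·δz/z)² = (1×0.110)² = 0.0121;  (-2·δp/p)² = (-2×0.0280)² = 0.00314;  (2·δu/u)² = (2×0.0560)² = 0.0125;  (2·δq/q)² = (2×0.00840)² = 0.000282
δQ/Q = √(0.0281) = 0.168
Q = 1740, so δQ = 0.168 × 1740 = 291.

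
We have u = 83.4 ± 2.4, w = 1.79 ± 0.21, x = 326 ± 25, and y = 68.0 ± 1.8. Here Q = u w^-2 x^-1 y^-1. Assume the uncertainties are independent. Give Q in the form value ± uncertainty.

0.00117 ± 0.000293

Products/powers → add relative errors in quadrature, weighted by exponent:
  (1·δu/u)² = (1×0.0288)² = 0.000828;  (-2·δw/w)² = (-2×0.117)² = 0.0551;  (-1·δx/x)² = (-1×0.0767)² = 0.00588;  (-1·δy/y)² = (-1×0.0265)² = 0.000701
δQ/Q = √(0.0625) = 0.250
Q = 0.00117, so δQ = 0.250 × 0.00117 = 0.000293.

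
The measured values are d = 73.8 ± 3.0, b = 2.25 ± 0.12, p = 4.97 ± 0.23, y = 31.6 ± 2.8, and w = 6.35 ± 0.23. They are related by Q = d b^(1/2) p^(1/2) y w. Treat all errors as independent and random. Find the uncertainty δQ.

5440

Each factor contributes (exponent × relative error)² to (δQ/Q)²:
  (1·δd/d)² = (1×0.0407)² = 0.00165;  (½·δb/b)² = (0.5×0.0533)² = 0.000711;  (½·δp/p)² = (0.5×0.0463)² = 0.000535;  (1·δy/y)² = (1×0.0886)² = 0.00785;  (1·δw/w)² = (1×0.0362)² = 0.00131
δQ/Q = √(0.0121) = 0.110
Q = 49500, so δQ = 0.110 × 49500 = 5440.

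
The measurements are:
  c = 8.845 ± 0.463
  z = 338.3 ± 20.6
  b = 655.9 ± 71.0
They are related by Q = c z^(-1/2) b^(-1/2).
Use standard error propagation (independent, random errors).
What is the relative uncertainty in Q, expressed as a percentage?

8.12%

Products/powers → add relative errors in quadrature, weighted by exponent:
  (1·δc/c)² = (1×0.0523)² = 0.00274;  (−½·δz/z)² = (-0.5×0.0609)² = 0.000927;  (−½·δb/b)² = (-0.5×0.108)² = 0.00293
δQ/Q = √(0.00660) = 0.0812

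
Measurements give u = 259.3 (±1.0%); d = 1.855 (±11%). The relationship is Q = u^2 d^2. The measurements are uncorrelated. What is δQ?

Each factor contributes (exponent × relative error)² to (δQ/Q)²:
  (2·δu/u)² = (2×0.0100)² = 0.000400;  (2·δd/d)² = (2×0.110)² = 0.0484
δQ/Q = √(0.0488) = 0.221
Q = 231400, so δQ = 0.221 × 231400 = 51100.

51100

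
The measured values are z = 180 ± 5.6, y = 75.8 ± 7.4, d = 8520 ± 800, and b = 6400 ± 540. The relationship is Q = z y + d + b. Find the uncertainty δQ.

Let p = z·y = 13600. δp/p = √((1·δz/z)² + (1·δy/y)²) = √(0.000968 + 0.00953) = 0.102, so δp = 1400.
Q = p + d + b: δQ = √(δp² + δd² + δb²) = √(1.95e+06 + 6.4e+05 + 2.92e+05) = 1700

1700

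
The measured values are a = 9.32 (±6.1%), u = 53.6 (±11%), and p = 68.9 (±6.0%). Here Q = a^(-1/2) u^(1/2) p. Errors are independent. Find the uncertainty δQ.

14.4

Relative error in a monomial: (δQ/Q)² = Σ (nᵢ · δxᵢ/xᵢ)².
  (−½·δa/a)² = (-0.5×0.0610)² = 0.000930;  (½·δu/u)² = (0.5×0.110)² = 0.00302;  (1·δp/p)² = (1×0.0600)² = 0.00360
δQ/Q = √(0.00756) = 0.0869
Q = 165, so δQ = 0.0869 × 165 = 14.4.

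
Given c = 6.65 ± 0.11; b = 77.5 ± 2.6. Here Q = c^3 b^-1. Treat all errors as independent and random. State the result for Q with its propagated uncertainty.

3.79 ± 0.227

Since Q is a product/quotient, work with relative uncertainties:
  (3·δc/c)² = (3×0.0165)² = 0.00246;  (-1·δb/b)² = (-1×0.0335)² = 0.00113
δQ/Q = √(0.00359) = 0.0599
Q = 3.79, so δQ = 0.0599 × 3.79 = 0.227.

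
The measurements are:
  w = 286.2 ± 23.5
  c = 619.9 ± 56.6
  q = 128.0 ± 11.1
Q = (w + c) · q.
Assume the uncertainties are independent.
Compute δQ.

12800

Let u = w + c = 906.1. δu = √(δw² + δc²) = √(552 + 3200) = 61.3, so δu/u = 0.0676.
Q is then a monomial in u, q:
δQ/Q = √((δu/u)² + (1·δq/q)²) = √(0.00457 + 0.00752) = 0.110
Q = 116000, so δQ = 0.110 × 116000 = 12800.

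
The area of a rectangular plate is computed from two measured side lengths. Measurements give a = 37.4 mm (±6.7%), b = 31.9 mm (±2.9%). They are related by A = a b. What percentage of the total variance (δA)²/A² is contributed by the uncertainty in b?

(δA/A)² = (1·δa/a)² + (1·δb/b)²
  a term: (1×0.0670)² = 0.00449
  b term: (1×0.0290)² = 0.000841
Total = 0.00533. Share from b = 0.000841/0.00533 = 0.158.

15.8%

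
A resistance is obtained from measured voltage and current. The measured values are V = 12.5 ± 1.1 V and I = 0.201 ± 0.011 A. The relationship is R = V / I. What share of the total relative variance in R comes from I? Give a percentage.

27.9%

(δR/R)² = (1·δV/V)² + (-1·δI/I)²
  V term: (1×0.0880)² = 0.00774
  I term: (-1×0.0547)² = 0.00299
Total = 0.0107. Share from I = 0.00299/0.0107 = 0.279.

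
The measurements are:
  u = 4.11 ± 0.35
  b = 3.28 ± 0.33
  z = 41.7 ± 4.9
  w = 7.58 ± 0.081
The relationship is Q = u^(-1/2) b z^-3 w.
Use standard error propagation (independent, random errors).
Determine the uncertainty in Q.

6.24e-05

Each factor contributes (exponent × relative error)² to (δQ/Q)²:
  (−½·δu/u)² = (-0.5×0.0852)² = 0.00181;  (1·δb/b)² = (1×0.101)² = 0.0101;  (-3·δz/z)² = (-3×0.118)² = 0.124;  (1·δw/w)² = (1×0.0107)² = 0.000114
δQ/Q = √(0.136) = 0.369
Q = 0.000169, so δQ = 0.369 × 0.000169 = 6.24e-05.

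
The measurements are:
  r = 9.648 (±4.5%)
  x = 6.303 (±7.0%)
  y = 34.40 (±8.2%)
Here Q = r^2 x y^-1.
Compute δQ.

For a monomial Q ∝ r^2, x, y^-1, fractional errors add in quadrature:
  (2·δr/r)² = (2×0.0450)² = 0.00810;  (1·δx/x)² = (1×0.0700)² = 0.00490;  (-1·δy/y)² = (-1×0.0820)² = 0.00672
δQ/Q = √(0.0197) = 0.140
Q = 17.06, so δQ = 0.140 × 17.06 = 2.40.

2.40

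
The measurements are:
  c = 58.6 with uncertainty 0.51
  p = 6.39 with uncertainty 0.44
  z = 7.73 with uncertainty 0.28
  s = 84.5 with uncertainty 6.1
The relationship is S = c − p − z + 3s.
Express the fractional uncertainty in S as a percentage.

6.15%

Sums and differences: (δS)² = Σ (cᵢ δxᵢ)².
  (δc)² = 0.260;  (δp)² = 0.194;  (δz)² = 0.0784;  (3·δs)² = 335
δS = √(335) = 18.3
S = 298, so δS/S = 18.3/298 = 0.0615.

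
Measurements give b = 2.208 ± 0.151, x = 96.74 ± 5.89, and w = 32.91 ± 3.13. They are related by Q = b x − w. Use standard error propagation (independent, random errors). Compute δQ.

Let p = b·x = 213.6. δp/p = √((1·δb/b)² + (1·δx/x)²) = √(0.00468 + 0.00371) = 0.0916, so δp = 19.6.
Q = p − w: δQ = √(δp² + δw²) = √(383 + 9.80) = 19.8

19.8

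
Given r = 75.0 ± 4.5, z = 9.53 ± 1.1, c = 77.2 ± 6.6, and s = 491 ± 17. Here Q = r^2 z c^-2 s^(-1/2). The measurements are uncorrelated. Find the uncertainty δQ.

0.0971

For a monomial Q ∝ r^2, z, c^-2, s^(-1/2), fractional errors add in quadrature:
  (2·δr/r)² = (2×0.0600)² = 0.0144;  (1·δz/z)² = (1×0.115)² = 0.0133;  (-2·δc/c)² = (-2×0.0855)² = 0.0292;  (−½·δs/s)² = (-0.5×0.0346)² = 0.000300
δQ/Q = √(0.0573) = 0.239
Q = 0.406, so δQ = 0.239 × 0.406 = 0.0971.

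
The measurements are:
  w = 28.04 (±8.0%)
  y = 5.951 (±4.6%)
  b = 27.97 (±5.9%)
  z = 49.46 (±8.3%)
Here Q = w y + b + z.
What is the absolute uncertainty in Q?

Let p = w·y = 166.9. δp/p = √((1·δw/w)² + (1·δy/y)²) = √(0.00640 + 0.00212) = 0.0923, so δp = 15.4.
Q = p + b + z: δQ = √(δp² + δb² + δz²) = √(237 + 2.72 + 16.9) = 16.0

16.0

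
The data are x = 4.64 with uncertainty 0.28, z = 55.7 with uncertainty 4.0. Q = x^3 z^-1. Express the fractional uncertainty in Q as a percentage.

19.5%

Relative error in a monomial: (δQ/Q)² = Σ (nᵢ · δxᵢ/xᵢ)².
  (3·δx/x)² = (3×0.0603)² = 0.0328;  (-1·δz/z)² = (-1×0.0718)² = 0.00516
δQ/Q = √(0.0379) = 0.195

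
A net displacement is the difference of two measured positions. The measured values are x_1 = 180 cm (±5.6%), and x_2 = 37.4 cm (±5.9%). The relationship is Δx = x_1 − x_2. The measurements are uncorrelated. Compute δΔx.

10.3 cm

Δx is a linear combination, so absolute uncertainties add in quadrature:
  (δx_1)² = 102;  (δx_2)² = 4.87
δΔx = √(106) = 10.3 cm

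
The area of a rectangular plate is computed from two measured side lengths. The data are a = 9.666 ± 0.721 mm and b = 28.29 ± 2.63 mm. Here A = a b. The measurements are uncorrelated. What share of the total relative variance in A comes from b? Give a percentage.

60.8%

(δA/A)² = (1·δa/a)² + (1·δb/b)²
  a term: (1×0.0746)² = 0.00556
  b term: (1×0.0930)² = 0.00864
Total = 0.0142. Share from b = 0.00864/0.0142 = 0.608.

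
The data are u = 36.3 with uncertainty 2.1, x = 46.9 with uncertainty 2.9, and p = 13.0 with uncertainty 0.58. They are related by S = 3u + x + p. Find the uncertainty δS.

For a sum/difference, combine absolute errors in quadrature:
  (3·δu)² = 39.7;  (δx)² = 8.41;  (δp)² = 0.336
δS = √(48.4) = 6.96

6.96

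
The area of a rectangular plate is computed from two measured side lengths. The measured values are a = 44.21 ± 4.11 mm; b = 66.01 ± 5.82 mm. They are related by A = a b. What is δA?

Each factor contributes (exponent × relative error)² to (δA/A)²:
  (1·δa/a)² = (1×0.0930)² = 0.00864;  (1·δb/b)² = (1×0.0882)² = 0.00777
δA/A = √(0.0164) = 0.128
A = 2918 mm^2, so δA = 0.128 × 2918 = 374 mm^2.

374 mm^2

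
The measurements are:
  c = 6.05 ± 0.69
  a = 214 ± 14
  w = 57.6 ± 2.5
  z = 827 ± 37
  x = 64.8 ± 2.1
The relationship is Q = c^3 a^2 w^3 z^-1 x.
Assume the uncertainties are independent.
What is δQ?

Relative error in a monomial: (δQ/Q)² = Σ (nᵢ · δxᵢ/xᵢ)².
  (3·δc/c)² = (3×0.114)² = 0.117;  (2·δa/a)² = (2×0.0654)² = 0.0171;  (3·δw/w)² = (3×0.0434)² = 0.0170;  (-1·δz/z)² = (-1×0.0447)² = 0.00200;  (1·δx/x)² = (1×0.0324)² = 0.00105
δQ/Q = √(0.154) = 0.393
Q = 1.52e+11, so δQ = 0.393 × 1.52e+11 = 5.96e+10.

5.96e+10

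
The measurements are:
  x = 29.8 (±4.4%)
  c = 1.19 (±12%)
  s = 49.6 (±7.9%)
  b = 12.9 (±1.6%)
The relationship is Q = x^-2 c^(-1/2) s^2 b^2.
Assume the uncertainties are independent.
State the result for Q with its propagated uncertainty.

423 ± 81.7

Since Q is a product/quotient, work with relative uncertainties:
  (-2·δx/x)² = (-2×0.0440)² = 0.00774;  (−½·δc/c)² = (-0.5×0.120)² = 0.00360;  (2·δs/s)² = (2×0.0790)² = 0.0250;  (2·δb/b)² = (2×0.0160)² = 0.00102
δQ/Q = √(0.0373) = 0.193
Q = 423, so δQ = 0.193 × 423 = 81.7.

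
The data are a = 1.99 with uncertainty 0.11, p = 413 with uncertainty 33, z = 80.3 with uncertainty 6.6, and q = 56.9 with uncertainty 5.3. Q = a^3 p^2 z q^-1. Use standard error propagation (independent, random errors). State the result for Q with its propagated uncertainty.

Relative error in a monomial: (δQ/Q)² = Σ (nᵢ · δxᵢ/xᵢ)².
  (3·δa/a)² = (3×0.0553)² = 0.0275;  (2·δp/p)² = (2×0.0799)² = 0.0255;  (1·δz/z)² = (1×0.0822)² = 0.00676;  (-1·δq/q)² = (-1×0.0931)² = 0.00868
δQ/Q = √(0.0685) = 0.262
Q = 1.9e+06, so δQ = 0.262 × 1.9e+06 = 4.96e+05.

(1.90 ± 0.496) × 10^6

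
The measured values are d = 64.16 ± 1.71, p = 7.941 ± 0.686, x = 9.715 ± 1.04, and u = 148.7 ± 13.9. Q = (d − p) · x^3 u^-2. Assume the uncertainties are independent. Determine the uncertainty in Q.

0.870

Let w = d − p = 56.22. δw = √(δd² + δp²) = √(2.92 + 0.471) = 1.84, so δw/w = 0.0328.
Q is then a monomial in w, x, u:
δQ/Q = √((δw/w)² + (3·δx/x)² + (-2·δu/u)²) = √(0.00107 + 0.103 + 0.0350) = 0.373
Q = 2.331, so δQ = 0.373 × 2.331 = 0.870.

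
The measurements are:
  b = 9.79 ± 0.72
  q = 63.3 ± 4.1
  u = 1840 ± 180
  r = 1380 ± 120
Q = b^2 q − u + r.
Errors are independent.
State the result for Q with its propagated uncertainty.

Let p = b^2·q = 6070. δp/p = √((2·δb/b)² + (1·δq/q)²) = √(0.0216 + 0.00420) = 0.161, so δp = 975.
Q = p − u + r: δQ = √(δp² + δu² + δr²) = √(9.51e+05 + 32400 + 14400) = 999
Q = 5610.

5610 ± 999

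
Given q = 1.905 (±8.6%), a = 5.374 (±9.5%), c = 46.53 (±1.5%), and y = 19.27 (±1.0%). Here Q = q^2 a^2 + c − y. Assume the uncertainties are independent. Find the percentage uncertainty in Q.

Let p = q^2·a^2 = 104.8. δp/p = √((2·δq/q)² + (2·δa/a)²) = √(0.0296 + 0.0361) = 0.256, so δp = 26.9.
Q = p + c − y: δQ = √(δp² + δc² + δy²) = √(721 + 0.487 + 0.0371) = 26.9
Q = 132.1, so δQ/Q = 26.9/132.1 = 0.203.

20.3%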